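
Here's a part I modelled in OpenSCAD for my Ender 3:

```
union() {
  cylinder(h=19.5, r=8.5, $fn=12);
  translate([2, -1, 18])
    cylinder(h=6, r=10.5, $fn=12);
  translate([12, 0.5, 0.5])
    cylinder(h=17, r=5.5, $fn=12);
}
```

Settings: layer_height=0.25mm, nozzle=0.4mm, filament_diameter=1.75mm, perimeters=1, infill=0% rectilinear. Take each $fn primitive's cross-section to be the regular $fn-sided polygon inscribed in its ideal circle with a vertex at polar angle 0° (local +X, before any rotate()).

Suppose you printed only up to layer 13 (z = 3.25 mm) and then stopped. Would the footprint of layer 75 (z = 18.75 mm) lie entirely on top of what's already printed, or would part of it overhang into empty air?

Compare the two slices. At z = 3.25: the r=8.5 cylinder gives a regular 12-gon of circumradius 8.5 (constant along its height) (area = (12/2)·8.500²·sin(360°/12) = 216.75 mm²); the cylinder at (2, -1) is absent (z outside [18, 24]); the cylinder at (12, 0.5): section is a regular 12-gon, circumradius r=5.5 (area = (12/2)·5.500²·sin(360°/12) = 90.75 mm²); Taking the union: the regions partially overlap — summed areas 307.50 mm² minus the doubly-counted overlap 7.11 mm² gives 300.39 mm² — area = 300.39 mm². At z = 18.75: the cylinder: section is a regular 12-gon, circumradius r=8.5 (area = (12/2)·8.500²·sin(360°/12) = 216.75 mm²); the r=10.5 cylinder at (2, -1) contributes a regular 12-gon of circumradius 10.5 (area = (12/2)·10.500²·sin(360°/12) = 330.75 mm²); the cylinder at (12, 0.5) is not intersected at this z (z outside [0.5, 17.5]); Taking the union: the regions partially overlap — summed areas 547.50 mm² minus the doubly-counted overlap 214.70 mm² gives 332.80 mm² — area = 332.80 mm². Checking containment: at z = 18.75 the cross-section extends beyond the z = 3.25 cross-section by about 81.33 mm².

part overhangs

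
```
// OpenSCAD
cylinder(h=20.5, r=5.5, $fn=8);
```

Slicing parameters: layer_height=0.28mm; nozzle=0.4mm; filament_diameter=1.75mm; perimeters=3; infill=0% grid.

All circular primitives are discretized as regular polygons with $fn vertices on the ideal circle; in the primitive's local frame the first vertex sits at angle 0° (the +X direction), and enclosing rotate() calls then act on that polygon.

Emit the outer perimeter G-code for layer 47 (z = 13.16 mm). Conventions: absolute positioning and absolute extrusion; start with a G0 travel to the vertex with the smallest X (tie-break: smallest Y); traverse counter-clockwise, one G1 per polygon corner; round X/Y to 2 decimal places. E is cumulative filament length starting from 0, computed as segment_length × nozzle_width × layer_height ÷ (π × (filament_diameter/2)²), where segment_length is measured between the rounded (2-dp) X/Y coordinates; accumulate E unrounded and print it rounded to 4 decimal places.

At z = 13.16 mm: the r=5.5 cylinder gives a regular 8-gon of circumradius 5.5 (constant along its height). The outline is a single polygon with 8 vertices. Extrusion per mm of travel: 0.4 × 0.28 / (π × 0.875²) = 0.046564. Accumulating E over each segment gives final E = 1.5683.

G0 X-5.50 Y0.00 Z13.16
G1 X-3.89 Y-3.89 E0.1960
G1 X0.00 Y-5.50 E0.3921
G1 X3.89 Y-3.89 E0.5881
G1 X5.50 Y0.00 E0.7841
G1 X3.89 Y3.89 E0.9802
G1 X0.00 Y5.50 E1.1762
G1 X-3.89 Y3.89 E1.3723
G1 X-5.50 Y0.00 E1.5683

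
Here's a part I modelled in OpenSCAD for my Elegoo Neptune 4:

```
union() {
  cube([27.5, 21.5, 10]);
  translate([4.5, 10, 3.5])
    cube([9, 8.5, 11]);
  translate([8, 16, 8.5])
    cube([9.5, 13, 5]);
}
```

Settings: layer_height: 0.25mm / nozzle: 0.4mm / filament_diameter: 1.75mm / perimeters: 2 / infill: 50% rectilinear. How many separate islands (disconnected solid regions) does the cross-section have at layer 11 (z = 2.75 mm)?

1

At z = 2.75 mm: the cube is present — its section is the full 27.5×21.5 rectangle; the cube at (4.5, 10) does not reach this height (z outside [3.5, 14.5]); the cube at (8, 16) is not intersected at this z (z outside [8.5, 13.5]); Merging all regions: only the 27.5×21.5 cube is present, so the union is just that shape — 1 connected region. Overall, the cross-section is a single solid region. Island count = 1.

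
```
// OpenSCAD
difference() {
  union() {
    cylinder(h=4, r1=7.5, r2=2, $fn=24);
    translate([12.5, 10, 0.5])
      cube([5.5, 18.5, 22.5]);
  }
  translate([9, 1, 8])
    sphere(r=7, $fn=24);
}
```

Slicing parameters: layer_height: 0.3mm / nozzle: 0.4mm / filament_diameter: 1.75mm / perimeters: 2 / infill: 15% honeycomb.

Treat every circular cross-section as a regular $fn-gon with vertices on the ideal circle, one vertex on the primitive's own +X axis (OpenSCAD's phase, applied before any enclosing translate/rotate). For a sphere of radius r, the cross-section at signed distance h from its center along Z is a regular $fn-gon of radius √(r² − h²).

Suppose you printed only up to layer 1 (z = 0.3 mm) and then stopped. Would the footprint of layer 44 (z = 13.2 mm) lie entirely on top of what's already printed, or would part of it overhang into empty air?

part overhangs

Compare the two slices. At z = 0.3: the cone contributes a regular 24-gon of circumradius 7.088 (interpolated between r1=7.5 and r2=2 at t=0.075) (area = (24/2)·7.088²·sin(360°/24) = 156.01 mm²); the cube at (12.5, 10) is absent (z outside [0.5, 23]); Taking the union: only the cone is present, so the union is just that shape — area = 156.01 mm²; the sphere at (9, 1) is not intersected at this z (|z−center|=7.700 > r=7); Subtracting the remaining from the first: none of the subtracted shapes is present at this height, so the result so far is unchanged — area = 156.01 mm². At z = 13.2: the cone is not intersected at this z (z outside [0, 4]); the 5.5×18.5 cube at (12.5, 10) contributes its full rectangle (area 101.75 mm²); Taking the union: only the 5.5×18.5 cube at (12.5, 10) is present, so the union is just that shape — area = 101.75 mm²; the r=7 sphere at (9, 1) contributes a regular 24-gon of circumradius √(7²−5.2²) = 4.686 (area = (24/2)·4.686²·sin(360°/24) = 68.20 mm²); Subtracting the remaining from the first: starting from that combined region (101.75 mm²), the r=7 sphere at (9, 1) misses the remaining region (no effect) — area = 101.75 mm². Checking containment: at z = 13.2 the cross-section extends beyond the z = 0.3 cross-section by about 101.75 mm².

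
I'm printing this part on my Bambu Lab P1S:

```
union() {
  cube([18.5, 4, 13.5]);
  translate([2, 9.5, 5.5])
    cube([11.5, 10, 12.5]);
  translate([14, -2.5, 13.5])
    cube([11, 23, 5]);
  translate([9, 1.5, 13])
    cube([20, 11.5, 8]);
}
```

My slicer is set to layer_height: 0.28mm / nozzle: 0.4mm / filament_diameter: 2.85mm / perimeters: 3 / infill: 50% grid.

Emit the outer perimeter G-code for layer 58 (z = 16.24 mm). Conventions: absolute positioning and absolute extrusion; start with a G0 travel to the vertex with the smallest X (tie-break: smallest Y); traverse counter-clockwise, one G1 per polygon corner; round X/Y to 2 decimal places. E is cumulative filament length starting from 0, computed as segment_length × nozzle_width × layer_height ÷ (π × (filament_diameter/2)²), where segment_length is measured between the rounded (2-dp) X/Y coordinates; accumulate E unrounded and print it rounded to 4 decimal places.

At z = 16.24 mm: the cube is not intersected at this z (z outside [0, 13.5]); the cube at (2, 9.5) (footprint 11.5×10) is included at this height; the 11×23 cube at (14, -2.5) contributes its full rectangle; the cube at (9, 1.5) (footprint 20×11.5) is included at this height; Merging all regions: the regions partially overlap (shared area 142.25 mm²), so overlapping operands fuse into one piece — 1 connected region. The outline is a single polygon with 16 vertices. Extrusion per mm of travel: 0.4 × 0.28 / (π × 1.425²) = 0.017557. Accumulating E over each segment gives final E = 1.9839.

G0 X2.00 Y9.50 Z16.24
G1 X9.00 Y9.50 E0.1229
G1 X9.00 Y1.50 E0.2633
G1 X14.00 Y1.50 E0.3511
G1 X14.00 Y-2.50 E0.4214
G1 X25.00 Y-2.50 E0.6145
G1 X25.00 Y1.50 E0.6847
G1 X29.00 Y1.50 E0.7549
G1 X29.00 Y13.00 E0.9568
G1 X25.00 Y13.00 E1.0271
G1 X25.00 Y20.50 E1.1587
G1 X14.00 Y20.50 E1.3519
G1 X14.00 Y13.00 E1.4835
G1 X13.50 Y13.00 E1.4923
G1 X13.50 Y19.50 E1.6064
G1 X2.00 Y19.50 E1.8083
G1 X2.00 Y9.50 E1.9839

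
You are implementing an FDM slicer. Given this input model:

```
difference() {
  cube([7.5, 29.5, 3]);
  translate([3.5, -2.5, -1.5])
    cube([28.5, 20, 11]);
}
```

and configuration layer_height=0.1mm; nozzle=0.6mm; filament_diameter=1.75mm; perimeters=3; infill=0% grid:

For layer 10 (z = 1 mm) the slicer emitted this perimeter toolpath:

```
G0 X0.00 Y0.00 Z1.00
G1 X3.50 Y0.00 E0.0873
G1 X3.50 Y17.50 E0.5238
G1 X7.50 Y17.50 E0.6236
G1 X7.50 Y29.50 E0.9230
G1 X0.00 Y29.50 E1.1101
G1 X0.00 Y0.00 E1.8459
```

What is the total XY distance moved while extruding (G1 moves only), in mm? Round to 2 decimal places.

74.00 mm

Sum the Euclidean lengths of each G1 segment: total = 74.00 mm.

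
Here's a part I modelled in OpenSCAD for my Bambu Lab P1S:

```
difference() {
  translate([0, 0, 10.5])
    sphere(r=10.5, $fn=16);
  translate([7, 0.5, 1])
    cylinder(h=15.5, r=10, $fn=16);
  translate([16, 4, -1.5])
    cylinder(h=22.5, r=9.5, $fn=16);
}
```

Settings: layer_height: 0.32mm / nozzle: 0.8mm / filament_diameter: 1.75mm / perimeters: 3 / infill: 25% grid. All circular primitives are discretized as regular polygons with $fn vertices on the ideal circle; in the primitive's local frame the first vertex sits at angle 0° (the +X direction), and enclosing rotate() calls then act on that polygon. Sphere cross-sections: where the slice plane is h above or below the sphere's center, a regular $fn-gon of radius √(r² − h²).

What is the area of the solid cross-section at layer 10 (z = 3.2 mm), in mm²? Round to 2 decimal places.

At z = 3.2 mm: the sphere: section is a regular 16-gon, circumradius = √(r²−h²) = √(10.5²−7.3²) = 7.547 (area = (16/2)·7.547²·sin(360°/16) = 174.38 mm²); the r=10 cylinder at (7, 0.5) contributes a regular 16-gon of circumradius 10 (area = (16/2)·10.000²·sin(360°/16) = 306.15 mm²); the cylinder at (16, 4): section is a regular 16-gon, circumradius r=9.5 (area = (16/2)·9.500²·sin(360°/16) = 276.30 mm²); Taking the first minus the rest: starting from the r=10.5 sphere (174.38 mm²), the r=10 cylinder at (7, 0.5) partially overlaps it — only the 114.23 mm² overlap (of its 306.15 mm²) is removed, clipping the outline; the r=9.5 cylinder at (16, 4) misses the remaining region (no effect) — area = 60.15 mm². Overall, the cross-section is a single solid region. Net area = 60.15 mm².

60.15 mm²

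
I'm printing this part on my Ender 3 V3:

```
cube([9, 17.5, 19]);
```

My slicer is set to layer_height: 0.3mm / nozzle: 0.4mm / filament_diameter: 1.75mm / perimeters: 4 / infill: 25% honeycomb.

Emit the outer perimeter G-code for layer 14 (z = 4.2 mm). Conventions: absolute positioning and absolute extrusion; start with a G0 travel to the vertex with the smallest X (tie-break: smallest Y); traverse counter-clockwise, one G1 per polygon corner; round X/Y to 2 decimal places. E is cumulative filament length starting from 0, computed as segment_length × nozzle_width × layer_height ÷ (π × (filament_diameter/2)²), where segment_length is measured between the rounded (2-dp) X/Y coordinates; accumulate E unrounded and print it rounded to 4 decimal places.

At z = 4.2 mm: the cube is present — its section is the full 9×17.5 rectangle. The outline is a single polygon with 4 vertices. Extrusion per mm of travel: 0.4 × 0.3 / (π × 0.875²) = 0.049890. Accumulating E over each segment gives final E = 2.6442.

G0 X0.00 Y0.00 Z4.20
G1 X9.00 Y0.00 E0.4490
G1 X9.00 Y17.50 E1.3221
G1 X0.00 Y17.50 E1.7711
G1 X0.00 Y0.00 E2.6442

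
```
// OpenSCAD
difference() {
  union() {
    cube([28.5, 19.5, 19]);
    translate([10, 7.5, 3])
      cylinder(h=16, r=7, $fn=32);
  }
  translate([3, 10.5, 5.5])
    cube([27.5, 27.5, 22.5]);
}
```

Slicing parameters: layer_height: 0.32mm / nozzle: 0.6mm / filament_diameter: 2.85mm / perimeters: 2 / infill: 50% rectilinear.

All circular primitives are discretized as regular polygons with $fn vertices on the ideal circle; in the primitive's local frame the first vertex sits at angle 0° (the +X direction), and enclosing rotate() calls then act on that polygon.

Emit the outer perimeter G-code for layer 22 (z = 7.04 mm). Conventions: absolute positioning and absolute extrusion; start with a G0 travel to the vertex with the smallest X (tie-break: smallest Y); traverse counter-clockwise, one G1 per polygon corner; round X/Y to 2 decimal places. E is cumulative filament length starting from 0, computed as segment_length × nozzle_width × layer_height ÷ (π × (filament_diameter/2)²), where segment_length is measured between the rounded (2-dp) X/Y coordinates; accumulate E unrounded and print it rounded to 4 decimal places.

At z = 7.04 mm: the 28.5×19.5 cube contributes its full rectangle; the cylinder at (10, 7.5): section is a regular 32-gon, circumradius r=7; Taking the union: the r=7 cylinder at (10, 7.5) lies entirely inside the 28.5×19.5 cube, so the union is just the 28.5×19.5 cube — 1 connected region; the 27.5×27.5 cube at (3, 10.5) contributes its full rectangle; Subtracting the remaining from the first: starting from that combined region, the 27.5×27.5 cube at (3, 10.5) partially overlaps it — only the 229.50 mm² overlap (of its 756.25 mm²) is removed, clipping the outline — 1 connected region. The outline is a single polygon with 6 vertices. Extrusion per mm of travel: 0.6 × 0.32 / (π × 1.425²) = 0.030097. Accumulating E over each segment gives final E = 2.8893.

G0 X0.00 Y0.00 Z7.04
G1 X28.50 Y0.00 E0.8578
G1 X28.50 Y10.50 E1.1738
G1 X3.00 Y10.50 E1.9412
G1 X3.00 Y19.50 E2.2121
G1 X0.00 Y19.50 E2.3024
G1 X0.00 Y0.00 E2.8893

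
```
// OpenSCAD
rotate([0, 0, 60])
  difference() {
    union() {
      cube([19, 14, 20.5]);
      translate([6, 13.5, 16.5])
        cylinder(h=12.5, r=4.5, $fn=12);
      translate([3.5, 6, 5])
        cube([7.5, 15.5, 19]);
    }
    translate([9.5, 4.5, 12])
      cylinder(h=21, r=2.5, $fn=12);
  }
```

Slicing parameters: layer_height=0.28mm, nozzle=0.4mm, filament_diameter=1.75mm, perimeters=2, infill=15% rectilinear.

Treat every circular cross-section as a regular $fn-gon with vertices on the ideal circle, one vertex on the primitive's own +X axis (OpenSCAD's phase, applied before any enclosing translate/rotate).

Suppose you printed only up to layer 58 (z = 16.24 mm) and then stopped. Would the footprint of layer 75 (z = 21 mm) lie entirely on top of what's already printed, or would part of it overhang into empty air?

part overhangs

Compare the two slices. At z = 16.24: the 19×14 cube contributes its full rectangle (area 266.00 mm²); the cylinder at (6, 13.5) does not reach this height (z outside [16.5, 29]); the 7.5×15.5 cube at (3.5, 6) contributes its full rectangle (area 116.25 mm²); Merging all regions: the regions partially overlap — summed areas 382.25 mm² minus the doubly-counted overlap 60.00 mm² gives 322.25 mm² — area = 322.25 mm²; the cylinder at (9.5, 4.5): section is a regular 12-gon, circumradius r=2.5 (area = (12/2)·2.500²·sin(360°/12) = 18.75 mm²); After the difference (first − rest): starting from that combined region (322.25 mm²), the r=2.5 cylinder at (9.5, 4.5) lies wholly inside it (removes its full 18.75 mm² and its 15.53 mm outline becomes a hole wall) — area = 303.50 mm²; (rotated 60° about Z; rotation is an isometry so areas/perimeters/island counts are preserved). At z = 21: the cube is absent (z outside [0, 20.5]); the cylinder at (6, 13.5): section is a regular 12-gon, circumradius r=4.5 (area = (12/2)·4.500²·sin(360°/12) = 60.75 mm²); the cube at (3.5, 6) is present — its section is the full 7.5×15.5 rectangle (area 116.25 mm²); Taking the union: the regions partially overlap — summed areas 177.00 mm² minus the doubly-counted overlap 51.15 mm² gives 125.85 mm² — area = 125.85 mm²; the cylinder at (9.5, 4.5): section is a regular 12-gon, circumradius r=2.5 (area = (12/2)·2.500²·sin(360°/12) = 18.75 mm²); After the difference (first − rest): starting from that combined region (125.85 mm²), the r=2.5 cylinder at (9.5, 4.5) partially overlaps it — only the 2.44 mm² overlap (of its 18.75 mm²) is removed, clipping the outline — area = 123.41 mm²; (whole slice rotated 60° about Z — lengths, areas and connectivity unchanged). Checking containment: at z = 21 the cross-section extends beyond the z = 16.24 cross-section by about 3.83 mm².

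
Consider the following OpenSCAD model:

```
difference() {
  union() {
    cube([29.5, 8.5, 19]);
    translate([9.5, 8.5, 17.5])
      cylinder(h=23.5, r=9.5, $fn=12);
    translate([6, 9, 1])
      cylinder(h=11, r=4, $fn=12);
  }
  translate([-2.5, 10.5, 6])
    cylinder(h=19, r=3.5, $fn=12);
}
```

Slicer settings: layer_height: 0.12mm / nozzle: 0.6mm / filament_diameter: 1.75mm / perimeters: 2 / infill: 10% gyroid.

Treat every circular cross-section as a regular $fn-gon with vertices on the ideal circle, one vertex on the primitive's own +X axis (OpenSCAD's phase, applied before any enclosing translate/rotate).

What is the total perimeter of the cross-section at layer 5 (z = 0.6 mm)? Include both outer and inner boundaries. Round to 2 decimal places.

At z = 0.6 mm: the cube (footprint 29.5×8.5) is included at this height (perimeter 76.00 mm); the cylinder at (9.5, 8.5) does not reach this height (z outside [17.5, 41]); the cylinder at (6, 9) does not reach this height (z outside [1, 12]); Combining (union): only the 29.5×8.5 cube is present, so the union is just that shape — boundary = 76.00 mm; the cylinder at (-2.5, 10.5) does not reach this height (z outside [6, 25]); After the difference (first − rest): none of the subtracted shapes is present at this height, so that combined region is unchanged — boundary = 76.00 mm. Overall, the cross-section is a single solid region. Total boundary length (outer) = 76.00 mm.

76.00 mm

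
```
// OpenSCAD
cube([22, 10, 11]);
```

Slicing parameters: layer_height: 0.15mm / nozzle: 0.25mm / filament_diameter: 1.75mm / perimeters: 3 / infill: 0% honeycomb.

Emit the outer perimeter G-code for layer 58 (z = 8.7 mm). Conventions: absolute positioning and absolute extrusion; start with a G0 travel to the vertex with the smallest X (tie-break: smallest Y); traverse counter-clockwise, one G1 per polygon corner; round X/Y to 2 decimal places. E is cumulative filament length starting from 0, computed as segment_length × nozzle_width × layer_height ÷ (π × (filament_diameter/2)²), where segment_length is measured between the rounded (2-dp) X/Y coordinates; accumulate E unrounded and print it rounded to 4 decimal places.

G0 X0.00 Y0.00 Z8.70
G1 X22.00 Y0.00 E0.3430
G1 X22.00 Y10.00 E0.4989
G1 X0.00 Y10.00 E0.8419
G1 X0.00 Y0.00 E0.9978

At z = 8.7 mm: the cube is present — its section is the full 22×10 rectangle. The outline is a single polygon with 4 vertices. Extrusion per mm of travel: 0.25 × 0.15 / (π × 0.875²) = 0.015591. Accumulating E over each segment gives final E = 0.9978.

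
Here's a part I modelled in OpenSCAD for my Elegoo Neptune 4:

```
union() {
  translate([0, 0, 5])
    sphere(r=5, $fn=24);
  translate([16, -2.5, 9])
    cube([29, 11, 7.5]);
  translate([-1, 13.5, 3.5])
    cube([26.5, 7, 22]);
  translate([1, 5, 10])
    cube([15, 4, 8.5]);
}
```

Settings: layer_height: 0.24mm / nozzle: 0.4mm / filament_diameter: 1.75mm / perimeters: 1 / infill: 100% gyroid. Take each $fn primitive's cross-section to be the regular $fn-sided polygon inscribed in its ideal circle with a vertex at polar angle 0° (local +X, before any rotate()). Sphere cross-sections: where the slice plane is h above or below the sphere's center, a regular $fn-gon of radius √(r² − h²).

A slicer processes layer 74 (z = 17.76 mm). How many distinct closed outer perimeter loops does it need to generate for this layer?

At z = 17.76 mm: the sphere is absent (|z−center|=12.760 > r=5); the cube at (16, -2.5) does not reach this height (z outside [9, 16.5]); the cube at (-1, 13.5) is present — its section is the full 26.5×7 rectangle; the cube at (1, 5) is present — its section is the full 15×4 rectangle; Combining (union): the 2 present regions are separate (no shared area or edge), so areas and boundary lengths simply add and each stays a separate island — 2 connected regions. The result has 2 disconnected regions.

2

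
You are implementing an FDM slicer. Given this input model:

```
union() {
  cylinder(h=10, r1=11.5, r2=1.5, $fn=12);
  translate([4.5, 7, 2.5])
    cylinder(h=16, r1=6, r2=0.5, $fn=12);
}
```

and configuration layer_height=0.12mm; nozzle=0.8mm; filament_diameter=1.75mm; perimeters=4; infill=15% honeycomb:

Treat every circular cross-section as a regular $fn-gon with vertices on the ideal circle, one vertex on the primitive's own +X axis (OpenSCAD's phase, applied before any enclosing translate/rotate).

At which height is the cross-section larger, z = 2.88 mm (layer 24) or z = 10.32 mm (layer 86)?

Layer 24 (z = 2.88): the cone contributes a regular 12-gon of circumradius 8.620 (interpolated between r1=11.5 and r2=1.5 at t=0.288) (area = (12/2)·8.620²·sin(360°/12) = 222.91 mm²); the cone at (4.5, 7) contributes a regular 12-gon of circumradius 5.869 (interpolated between r1=6 and r2=0.5 at t=0.024) (area = (12/2)·5.869²·sin(360°/12) = 103.35 mm²); Combining (union): the regions partially overlap — summed areas 326.26 mm² minus the doubly-counted overlap 45.38 mm² gives 280.89 mm² — area = 280.89 mm². So its area = 280.89 mm². Layer 86 (z = 10.32): the cone is absent (z outside [0, 10]); the cone at (4.5, 7) contributes a regular 12-gon of circumradius 3.312 (interpolated between r1=6 and r2=0.5 at t=0.489) (area = (12/2)·3.312²·sin(360°/12) = 32.91 mm²); Taking the union: only the cone at (4.5, 7) is present, so the union is just that shape — area = 32.91 mm². So its area = 32.91 mm². Layer 24 is larger (280.89 vs 32.91 mm²).

layer 24 (z = 2.88 mm)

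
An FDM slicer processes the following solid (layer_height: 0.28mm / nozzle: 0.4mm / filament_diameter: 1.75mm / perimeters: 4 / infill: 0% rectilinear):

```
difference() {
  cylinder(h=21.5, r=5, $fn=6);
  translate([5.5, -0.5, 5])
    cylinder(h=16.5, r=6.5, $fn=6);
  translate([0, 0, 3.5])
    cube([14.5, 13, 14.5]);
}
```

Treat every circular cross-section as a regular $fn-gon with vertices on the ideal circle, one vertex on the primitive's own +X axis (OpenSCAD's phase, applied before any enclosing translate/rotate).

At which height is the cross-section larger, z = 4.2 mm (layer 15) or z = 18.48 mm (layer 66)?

Layer 15 (z = 4.2): the r=5 cylinder contributes a regular 6-gon of circumradius 5 (area = (6/2)·5.000²·sin(360°/6) = 64.95 mm²); the cylinder at (5.5, -0.5) does not reach this height (z outside [5, 21.5]); the cube (footprint 14.5×13) is included at this height (area 188.50 mm²); After the difference (first − rest): starting from the r=5 cylinder (64.95 mm²), the 14.5×13 cube partially overlaps it — only the 16.24 mm² overlap (of its 188.50 mm²) is removed, clipping the outline — area = 48.71 mm². So its area = 48.71 mm². Layer 66 (z = 18.48): the cylinder: section is a regular 6-gon, circumradius r=5 (area = (6/2)·5.000²·sin(360°/6) = 64.95 mm²); the r=6.5 cylinder at (5.5, -0.5) gives a regular 6-gon of circumradius 6.5 (constant along its height) (area = (6/2)·6.500²·sin(360°/6) = 109.77 mm²); the cube is not intersected at this z (z outside [3.5, 18]); Subtracting the remaining from the first: starting from the r=5 cylinder (64.95 mm²), the r=6.5 cylinder at (5.5, -0.5) partially overlaps it — only the 30.17 mm² overlap (of its 109.77 mm²) is removed, clipping the outline — area = 34.79 mm². So its area = 34.79 mm². Layer 15 is larger (48.71 vs 34.79 mm²).

layer 15 (z = 4.2 mm)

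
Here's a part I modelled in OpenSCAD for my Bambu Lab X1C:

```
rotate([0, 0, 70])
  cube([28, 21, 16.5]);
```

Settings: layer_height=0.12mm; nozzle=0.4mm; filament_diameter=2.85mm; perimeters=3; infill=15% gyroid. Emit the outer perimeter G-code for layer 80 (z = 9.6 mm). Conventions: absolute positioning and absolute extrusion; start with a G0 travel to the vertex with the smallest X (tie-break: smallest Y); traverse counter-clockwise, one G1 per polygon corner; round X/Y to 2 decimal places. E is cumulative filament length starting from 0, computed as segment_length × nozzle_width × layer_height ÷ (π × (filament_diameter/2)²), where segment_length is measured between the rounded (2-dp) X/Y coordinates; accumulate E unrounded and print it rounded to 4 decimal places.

G0 X-19.73 Y7.18 Z9.60
G1 X0.00 Y0.00 E0.1580
G1 X9.58 Y26.31 E0.3687
G1 X-10.16 Y33.49 E0.5267
G1 X-19.73 Y7.18 E0.7374

At z = 9.6 mm: the cube (footprint 28×21) is included at this height; (rotated 70° about Z; rotation is an isometry so areas/perimeters/island counts are preserved). The outline is a single polygon with 4 vertices. Extrusion per mm of travel: 0.4 × 0.12 / (π × 1.425²) = 0.007524. Accumulating E over each segment gives final E = 0.7374.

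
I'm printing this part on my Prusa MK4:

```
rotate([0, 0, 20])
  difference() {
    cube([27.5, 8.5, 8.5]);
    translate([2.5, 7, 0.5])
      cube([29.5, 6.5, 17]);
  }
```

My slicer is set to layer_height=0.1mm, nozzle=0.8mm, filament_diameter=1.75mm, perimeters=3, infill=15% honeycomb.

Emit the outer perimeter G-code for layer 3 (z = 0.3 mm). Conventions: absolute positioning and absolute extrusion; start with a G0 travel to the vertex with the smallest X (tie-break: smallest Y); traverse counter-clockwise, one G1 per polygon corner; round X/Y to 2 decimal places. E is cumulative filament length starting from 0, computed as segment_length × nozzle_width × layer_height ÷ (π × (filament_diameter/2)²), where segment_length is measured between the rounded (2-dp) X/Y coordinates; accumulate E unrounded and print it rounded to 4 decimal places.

G0 X-2.91 Y7.99 Z0.30
G1 X0.00 Y0.00 E0.2828
G1 X25.84 Y9.41 E1.1975
G1 X22.93 Y17.39 E1.4800
G1 X-2.91 Y7.99 E2.3945

At z = 0.3 mm: the 27.5×8.5 cube contributes its full rectangle; the cube at (2.5, 7) does not reach this height (z outside [0.5, 17.5]); Taking the first minus the rest: none of the subtracted shapes is present at this height, so the 27.5×8.5 cube is unchanged — 1 connected region; (rotated 20° about Z; rotation is an isometry so areas/perimeters/island counts are preserved). The outline is a single polygon with 4 vertices. Extrusion per mm of travel: 0.8 × 0.1 / (π × 0.875²) = 0.033260. Accumulating E over each segment gives final E = 2.3945.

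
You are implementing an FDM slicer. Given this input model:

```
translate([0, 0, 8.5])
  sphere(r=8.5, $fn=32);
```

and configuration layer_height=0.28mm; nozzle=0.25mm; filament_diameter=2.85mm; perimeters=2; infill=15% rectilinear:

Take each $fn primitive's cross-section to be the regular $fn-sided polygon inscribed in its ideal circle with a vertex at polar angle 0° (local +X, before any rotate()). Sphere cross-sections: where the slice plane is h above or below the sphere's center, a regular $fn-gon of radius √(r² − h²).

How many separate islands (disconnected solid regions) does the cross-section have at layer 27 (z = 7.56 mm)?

At z = 7.56 mm: the sphere: section is a regular 32-gon, circumradius = √(r²−h²) = √(8.5²−0.94²) = 8.448. Overall, the cross-section is a single solid region. Island count = 1.

1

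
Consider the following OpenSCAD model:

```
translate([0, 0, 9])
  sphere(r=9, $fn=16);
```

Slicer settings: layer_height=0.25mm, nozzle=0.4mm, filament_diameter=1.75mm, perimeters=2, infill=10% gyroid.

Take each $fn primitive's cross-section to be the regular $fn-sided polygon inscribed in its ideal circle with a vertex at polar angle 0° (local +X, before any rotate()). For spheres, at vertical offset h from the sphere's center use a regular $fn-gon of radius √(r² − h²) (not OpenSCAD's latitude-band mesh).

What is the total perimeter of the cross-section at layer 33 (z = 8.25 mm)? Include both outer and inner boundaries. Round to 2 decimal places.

55.99 mm

At z = 8.25 mm: the r=9 sphere contributes a regular 16-gon of circumradius √(9²−0.75²) = 8.969 (perimeter = 2·16·8.969·sin(180°/16) = 55.99 mm). Overall, the cross-section is a single solid region. Total boundary length (outer) = 55.99 mm.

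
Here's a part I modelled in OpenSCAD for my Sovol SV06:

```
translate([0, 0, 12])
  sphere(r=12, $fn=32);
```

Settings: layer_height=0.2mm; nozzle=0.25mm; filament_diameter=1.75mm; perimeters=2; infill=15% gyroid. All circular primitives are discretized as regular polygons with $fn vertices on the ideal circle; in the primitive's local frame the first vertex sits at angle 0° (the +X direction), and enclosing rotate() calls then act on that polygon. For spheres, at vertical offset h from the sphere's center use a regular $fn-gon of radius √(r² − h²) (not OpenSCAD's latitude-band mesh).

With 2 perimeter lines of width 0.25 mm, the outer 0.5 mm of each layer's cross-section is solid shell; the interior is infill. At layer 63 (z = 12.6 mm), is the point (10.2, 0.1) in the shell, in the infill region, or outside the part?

At z = 12.6 mm: the sphere: section is a regular 32-gon, circumradius = √(r²−h²) = √(12²−0.6²) = 11.985. Overall, the cross-section is a single solid region. The nearest boundary edge runs (11.98, 0.00)→(11.75, 2.34); distance from the point to it = 1.77 mm. The point is inside the cross-section and 1.77 mm from the nearest boundary — more than the 0.5 mm shell width (2 × 0.25), so it's in the infill interior.

infill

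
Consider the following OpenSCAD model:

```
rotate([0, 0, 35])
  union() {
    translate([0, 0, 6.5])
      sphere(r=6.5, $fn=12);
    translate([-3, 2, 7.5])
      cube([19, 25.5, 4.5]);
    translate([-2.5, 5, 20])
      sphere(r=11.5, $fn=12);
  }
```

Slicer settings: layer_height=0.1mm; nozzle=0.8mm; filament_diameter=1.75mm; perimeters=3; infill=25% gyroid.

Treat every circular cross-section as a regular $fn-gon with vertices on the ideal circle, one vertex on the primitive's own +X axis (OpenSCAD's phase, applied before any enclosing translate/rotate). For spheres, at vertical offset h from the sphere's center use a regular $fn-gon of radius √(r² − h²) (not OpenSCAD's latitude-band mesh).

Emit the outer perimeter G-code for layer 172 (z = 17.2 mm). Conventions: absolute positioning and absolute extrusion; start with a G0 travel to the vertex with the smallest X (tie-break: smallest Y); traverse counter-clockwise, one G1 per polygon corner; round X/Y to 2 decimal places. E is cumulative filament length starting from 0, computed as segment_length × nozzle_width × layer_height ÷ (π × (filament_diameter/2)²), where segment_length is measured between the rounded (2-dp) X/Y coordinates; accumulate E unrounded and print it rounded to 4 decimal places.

At z = 17.2 mm: the sphere is absent (|z−center|=10.700 > r=6.5); the cube at (-3, 2) is absent (z outside [7.5, 12]); the r=11.5 sphere at (-2.5, 5) slices to a regular 12-gon of circumradius 11.154 (√(r²−h²) with h=2.8 from center); Combining (union): only the r=11.5 sphere at (-2.5, 5) is present, so the union is just that shape — 1 connected region; (rotated 35° about Z; rotation is an isometry so areas/perimeters/island counts are preserved). The outline is a single polygon with 12 vertices. Extrusion per mm of travel: 0.8 × 0.1 / (π × 0.875²) = 0.033260. Accumulating E over each segment gives final E = 2.3043.

G0 X-16.03 Y1.69 Z17.20
G1 X-14.05 Y-3.74 E0.1922
G1 X-9.63 Y-7.45 E0.3842
G1 X-3.94 Y-8.45 E0.5763
G1 X1.48 Y-6.47 E0.7682
G1 X5.19 Y-2.05 E0.9602
G1 X6.20 Y3.63 E1.1521
G1 X4.22 Y9.06 E1.3443
G1 X-0.20 Y12.77 E1.5362
G1 X-5.89 Y13.77 E1.7284
G1 X-11.31 Y11.80 E1.9202
G1 X-15.02 Y7.38 E2.1121
G1 X-16.03 Y1.69 E2.3043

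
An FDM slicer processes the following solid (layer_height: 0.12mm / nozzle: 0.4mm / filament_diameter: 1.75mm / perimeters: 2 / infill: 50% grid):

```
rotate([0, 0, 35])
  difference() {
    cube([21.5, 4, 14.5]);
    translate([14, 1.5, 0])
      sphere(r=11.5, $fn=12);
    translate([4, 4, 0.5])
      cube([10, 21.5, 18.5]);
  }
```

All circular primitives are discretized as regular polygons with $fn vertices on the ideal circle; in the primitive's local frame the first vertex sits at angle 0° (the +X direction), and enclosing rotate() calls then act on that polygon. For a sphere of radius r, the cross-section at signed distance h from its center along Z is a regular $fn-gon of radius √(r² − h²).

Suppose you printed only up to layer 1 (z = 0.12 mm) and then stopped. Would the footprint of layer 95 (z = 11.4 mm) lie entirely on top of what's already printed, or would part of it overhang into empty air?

part overhangs

Compare the two slices. At z = 0.12: the cube is present — its section is the full 21.5×4 rectangle (area 86.00 mm²); the r=11.5 sphere at (14, 1.5) contributes a regular 12-gon of circumradius √(11.5²−0.12²) = 11.499 (area = (12/2)·11.499²·sin(360°/12) = 396.71 mm²); the cube at (4, 4) is absent (z outside [0.5, 19]); After the difference (first − rest): starting from the 21.5×4 cube (86.00 mm²), the r=11.5 sphere at (14, 1.5) partially overlaps it — only the 74.86 mm² overlap (of its 396.71 mm²) is removed, clipping the outline — area = 11.14 mm²; (whole slice rotated 35° about Z — lengths, areas and connectivity unchanged). At z = 11.4: the cube is present — its section is the full 21.5×4 rectangle (area 86.00 mm²); the sphere at (14, 1.5): section is a regular 12-gon, circumradius = √(r²−h²) = √(11.5²−11.4²) = 1.513 (area = (12/2)·1.513²·sin(360°/12) = 6.87 mm²); the cube at (4, 4) is present — its section is the full 10×21.5 rectangle (area 215.00 mm²); Taking the first minus the rest: starting from the 21.5×4 cube (86.00 mm²), the r=11.5 sphere at (14, 1.5) partially overlaps it — only the 6.87 mm² overlap (of its 6.87 mm²) is removed, clipping the outline; the 10×21.5 cube at (4, 4) misses the remaining region (no effect) — area = 79.13 mm²; (rotated 35° about Z; rotation is an isometry so areas/perimeters/island counts are preserved). Checking containment: at z = 11.4 the cross-section extends beyond the z = 0.12 cross-section by about 67.99 mm².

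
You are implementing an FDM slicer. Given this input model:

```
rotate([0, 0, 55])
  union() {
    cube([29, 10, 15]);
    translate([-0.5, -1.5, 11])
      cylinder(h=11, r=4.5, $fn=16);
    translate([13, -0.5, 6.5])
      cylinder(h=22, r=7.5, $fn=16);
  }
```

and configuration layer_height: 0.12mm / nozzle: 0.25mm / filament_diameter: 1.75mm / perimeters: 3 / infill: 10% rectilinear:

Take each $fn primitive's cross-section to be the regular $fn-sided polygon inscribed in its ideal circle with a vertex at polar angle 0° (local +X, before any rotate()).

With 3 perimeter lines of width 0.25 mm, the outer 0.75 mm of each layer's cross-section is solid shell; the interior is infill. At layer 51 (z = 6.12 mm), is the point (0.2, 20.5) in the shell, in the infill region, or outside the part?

At z = 6.12 mm: the cube (footprint 29×10) is included at this height; the cylinder at (-0.5, -1.5) is not intersected at this z (z outside [11, 22]); the cylinder at (13, -0.5) is not intersected at this z (z outside [6.5, 28.5]); Taking the union: only the 29×10 cube is present, so the union is just that shape — 1 connected region; (rotated 55° about Z; rotation is an isometry so areas/perimeters/island counts are preserved). Overall, the cross-section is a single solid region. Undo the 55° rotation: the query point maps to (16.907, 11.594) in the un-rotated model frame. The nearest boundary edge runs (29.00, 10.00)→(0.00, 10.00); distance from the point to it = 1.59 mm. The point is not inside any of the regions above, so it lies outside the cross-section (1.59 mm from the nearest boundary).

outside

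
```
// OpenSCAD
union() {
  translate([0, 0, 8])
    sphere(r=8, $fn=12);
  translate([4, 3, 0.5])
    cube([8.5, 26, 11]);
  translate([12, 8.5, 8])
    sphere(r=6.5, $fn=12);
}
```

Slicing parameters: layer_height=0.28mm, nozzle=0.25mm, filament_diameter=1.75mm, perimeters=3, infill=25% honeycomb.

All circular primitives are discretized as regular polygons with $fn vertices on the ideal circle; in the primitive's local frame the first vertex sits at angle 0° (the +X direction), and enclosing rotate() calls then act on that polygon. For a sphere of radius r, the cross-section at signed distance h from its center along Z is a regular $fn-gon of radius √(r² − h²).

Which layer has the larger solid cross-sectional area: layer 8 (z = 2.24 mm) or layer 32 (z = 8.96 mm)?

layer 32 (z = 8.96 mm)

Layer 8 (z = 2.24): the r=8 sphere contributes a regular 12-gon of circumradius √(8²−5.76²) = 5.552 (area = (12/2)·5.552²·sin(360°/12) = 92.47 mm²); the 8.5×26 cube at (4, 3) contributes its full rectangle (area 221.00 mm²); the r=6.5 sphere at (12, 8.5) slices to a regular 12-gon of circumradius 3.012 (√(r²−h²) with h=5.76 from center) (area = (12/2)·3.012²·sin(360°/12) = 27.22 mm²); Merging all regions: the regions partially overlap — summed areas 340.68 mm² minus the doubly-counted overlap 16.72 mm² gives 323.96 mm² — area = 323.96 mm². So its area = 323.96 mm². Layer 32 (z = 8.96): the r=8 sphere slices to a regular 12-gon of circumradius 7.942 (√(r²−h²) with h=0.96 from center) (area = (12/2)·7.942²·sin(360°/12) = 189.24 mm²); the cube at (4, 3) is present — its section is the full 8.5×26 rectangle (area 221.00 mm²); the r=6.5 sphere at (12, 8.5) slices to a regular 12-gon of circumradius 6.429 (√(r²−h²) with h=0.96 from center) (area = (12/2)·6.429²·sin(360°/12) = 123.99 mm²); Combining (union): the regions partially overlap — summed areas 534.22 mm² minus the doubly-counted overlap 73.38 mm² gives 460.84 mm² — area = 460.84 mm². So its area = 460.84 mm². Layer 32 is larger (460.84 vs 323.96 mm²).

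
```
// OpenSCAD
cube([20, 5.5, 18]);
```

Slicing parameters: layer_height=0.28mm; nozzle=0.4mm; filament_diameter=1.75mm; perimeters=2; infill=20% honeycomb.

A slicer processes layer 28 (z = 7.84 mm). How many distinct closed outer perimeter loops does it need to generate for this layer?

1

At z = 7.84 mm: the cube is present — its section is the full 20×5.5 rectangle. The result has 1 disconnected region.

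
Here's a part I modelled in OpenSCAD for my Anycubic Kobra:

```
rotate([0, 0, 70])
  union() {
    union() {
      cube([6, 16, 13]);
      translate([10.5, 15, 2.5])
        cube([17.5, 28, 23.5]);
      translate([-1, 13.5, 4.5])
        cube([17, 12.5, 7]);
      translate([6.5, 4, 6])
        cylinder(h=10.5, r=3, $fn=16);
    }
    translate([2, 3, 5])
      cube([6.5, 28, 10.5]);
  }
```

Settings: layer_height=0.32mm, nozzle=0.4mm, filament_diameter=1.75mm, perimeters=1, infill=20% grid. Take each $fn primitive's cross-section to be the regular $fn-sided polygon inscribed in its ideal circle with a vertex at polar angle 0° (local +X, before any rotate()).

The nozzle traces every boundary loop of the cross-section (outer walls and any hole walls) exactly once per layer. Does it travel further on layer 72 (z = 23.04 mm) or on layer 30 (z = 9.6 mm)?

layer 30 (z = 9.6 mm)

Layer 72 (z = 23.04): the cube is not intersected at this z (z outside [0, 13]); the cube at (10.5, 15) (footprint 17.5×28) is included at this height (perimeter 91.00 mm); the cube at (-1, 13.5) is not intersected at this z (z outside [4.5, 11.5]); the cylinder at (6.5, 4) is not intersected at this z (z outside [6, 16.5]); Combining (union): only the 17.5×28 cube at (10.5, 15) is present, so the union is just that shape — boundary = 91.00 mm; the cube at (2, 3) does not reach this height (z outside [5, 15.5]); Taking the union: only the result so far is present, so the union is just that shape — boundary = 91.00 mm; (rotated 70° about Z; rotation is an isometry so areas/perimeters/island counts are preserved). So its perimeter = 91.00 mm. Layer 30 (z = 9.6): the cube is present — its section is the full 6×16 rectangle (perimeter 44.00 mm); the cube at (10.5, 15) (footprint 17.5×28) is included at this height (perimeter 91.00 mm); the 17×12.5 cube at (-1, 13.5) contributes its full rectangle (perimeter 59.00 mm); the r=3 cylinder at (6.5, 4) contributes a regular 16-gon of circumradius 3 (perimeter = 2·16·3.000·sin(180°/16) = 18.73 mm); Taking the union: the regions partially overlap (shared area 86.33 mm²), so the edge portions inside another operand are dropped and the merged outline is re-measured after clipping — boundary = 148.58 mm; the cube at (2, 3) (footprint 6.5×28) is included at this height (perimeter 69.00 mm); Combining (union): the regions partially overlap (shared area 132.66 mm²), so the edge portions inside another operand are dropped and the merged outline is re-measured after clipping — boundary = 154.08 mm; (rotated 70° about Z; rotation is an isometry so areas/perimeters/island counts are preserved). So its perimeter = 154.08 mm. Layer 30 is larger (154.08 vs 91.00 mm).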